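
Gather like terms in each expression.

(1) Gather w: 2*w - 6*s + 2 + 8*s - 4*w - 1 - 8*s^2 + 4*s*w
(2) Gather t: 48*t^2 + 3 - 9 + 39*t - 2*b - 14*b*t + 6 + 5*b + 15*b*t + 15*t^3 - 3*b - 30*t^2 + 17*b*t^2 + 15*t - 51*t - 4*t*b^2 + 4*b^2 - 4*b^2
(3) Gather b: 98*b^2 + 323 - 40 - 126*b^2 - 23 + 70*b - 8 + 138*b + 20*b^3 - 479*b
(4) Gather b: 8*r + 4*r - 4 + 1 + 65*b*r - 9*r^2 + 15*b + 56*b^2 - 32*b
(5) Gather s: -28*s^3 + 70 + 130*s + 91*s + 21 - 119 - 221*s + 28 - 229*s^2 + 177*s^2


(1) = -8*s^2 + 2*s + w*(4*s - 2) + 1
(2) = 15*t^3 + t^2*(17*b + 18) + t*(-4*b^2 + b + 3)
(3) = 20*b^3 - 28*b^2 - 271*b + 252
(4) = 56*b^2 + b*(65*r - 17) - 9*r^2 + 12*r - 3
(5) = -28*s^3 - 52*s^2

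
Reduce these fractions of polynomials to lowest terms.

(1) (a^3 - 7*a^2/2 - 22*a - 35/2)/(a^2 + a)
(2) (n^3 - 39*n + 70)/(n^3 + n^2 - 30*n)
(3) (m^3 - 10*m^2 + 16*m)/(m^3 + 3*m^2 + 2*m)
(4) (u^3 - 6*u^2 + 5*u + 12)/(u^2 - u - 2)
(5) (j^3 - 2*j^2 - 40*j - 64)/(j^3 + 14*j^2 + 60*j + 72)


(1) = (2*a^2 - 9*a - 35)/(2*a)
(2) = (n^2 + 5*n - 14)/(n^2 + 6*n)
(3) = (m^2 - 10*m + 16)/(m^2 + 3*m + 2)
(4) = (u^2 - 7*u + 12)/(u - 2)
(5) = (j^2 - 4*j - 32)/(j^2 + 12*j + 36)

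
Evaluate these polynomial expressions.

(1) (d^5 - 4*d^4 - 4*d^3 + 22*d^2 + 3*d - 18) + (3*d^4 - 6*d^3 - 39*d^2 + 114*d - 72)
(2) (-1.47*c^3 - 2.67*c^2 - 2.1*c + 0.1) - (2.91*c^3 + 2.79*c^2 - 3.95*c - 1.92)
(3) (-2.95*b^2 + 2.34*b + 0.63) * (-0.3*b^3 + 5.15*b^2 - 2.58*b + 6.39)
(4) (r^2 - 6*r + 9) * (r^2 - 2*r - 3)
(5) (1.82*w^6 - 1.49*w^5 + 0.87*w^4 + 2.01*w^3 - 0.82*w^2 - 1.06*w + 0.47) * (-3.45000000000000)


(1) = d^5 - d^4 - 10*d^3 - 17*d^2 + 117*d - 90
(2) = -4.38*c^3 - 5.46*c^2 + 1.85*c + 2.02
(3) = 0.885*b^5 - 15.8945*b^4 + 19.473*b^3 - 21.6432*b^2 + 13.3272*b + 4.0257
(4) = r^4 - 8*r^3 + 18*r^2 - 27
(5) = -6.279*w^6 + 5.1405*w^5 - 3.0015*w^4 - 6.9345*w^3 + 2.829*w^2 + 3.657*w - 1.6215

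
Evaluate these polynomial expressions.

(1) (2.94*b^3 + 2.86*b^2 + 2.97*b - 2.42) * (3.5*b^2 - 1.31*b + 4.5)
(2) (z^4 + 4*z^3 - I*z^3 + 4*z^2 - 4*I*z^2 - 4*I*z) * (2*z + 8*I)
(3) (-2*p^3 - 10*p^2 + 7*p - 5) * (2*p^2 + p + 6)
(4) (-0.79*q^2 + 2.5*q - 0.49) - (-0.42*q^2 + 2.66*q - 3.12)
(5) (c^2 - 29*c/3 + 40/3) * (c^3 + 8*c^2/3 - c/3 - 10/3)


(1) = 10.29*b^5 + 6.1586*b^4 + 19.8784*b^3 + 0.5093*b^2 + 16.5352*b - 10.89
(2) = 2*z^5 + 8*z^4 + 6*I*z^4 + 16*z^3 + 24*I*z^3 + 32*z^2 + 24*I*z^2 + 32*z
(3) = -4*p^5 - 22*p^4 - 8*p^3 - 63*p^2 + 37*p - 30
(4) = -0.37*q^2 - 0.16*q + 2.63
(5) = c^5 - 7*c^4 - 115*c^3/9 + 319*c^2/9 + 250*c/9 - 400/9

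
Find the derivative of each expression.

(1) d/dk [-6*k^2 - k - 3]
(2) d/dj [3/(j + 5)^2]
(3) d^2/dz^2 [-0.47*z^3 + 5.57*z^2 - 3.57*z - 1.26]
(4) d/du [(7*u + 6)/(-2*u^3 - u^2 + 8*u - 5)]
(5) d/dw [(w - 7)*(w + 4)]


(1) = -12*k - 1
(2) = -6/(j + 5)^3
(3) = 11.14 - 2.82*z
(4) = (28*u^2 + 71*u + 83)/(4*u^5 + 8*u^4 - 23*u^3 - 19*u^2 + 55*u - 25)
(5) = 2*w - 3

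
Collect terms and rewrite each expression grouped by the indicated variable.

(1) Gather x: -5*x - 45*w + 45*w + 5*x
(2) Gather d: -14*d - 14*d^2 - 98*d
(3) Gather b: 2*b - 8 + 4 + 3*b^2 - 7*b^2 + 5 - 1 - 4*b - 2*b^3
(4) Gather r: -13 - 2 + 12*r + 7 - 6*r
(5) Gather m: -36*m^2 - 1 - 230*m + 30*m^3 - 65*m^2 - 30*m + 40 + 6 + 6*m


(1) = 0
(2) = -14*d^2 - 112*d
(3) = -2*b^3 - 4*b^2 - 2*b
(4) = 6*r - 8
(5) = 30*m^3 - 101*m^2 - 254*m + 45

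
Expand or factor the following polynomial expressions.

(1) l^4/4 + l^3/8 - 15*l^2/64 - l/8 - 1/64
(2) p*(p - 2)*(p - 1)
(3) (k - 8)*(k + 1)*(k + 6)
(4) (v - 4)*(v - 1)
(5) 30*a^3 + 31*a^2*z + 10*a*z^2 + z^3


(1) = (l/4 + 1/4)*(l - 1)*(l + 1/4)^2
(2) = p^3 - 3*p^2 + 2*p
(3) = k^3 - k^2 - 50*k - 48
(4) = v^2 - 5*v + 4
(5) = (2*a + z)*(3*a + z)*(5*a + z)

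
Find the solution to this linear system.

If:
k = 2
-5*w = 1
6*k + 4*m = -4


Then:
k = 2
m = -4
w = -1/5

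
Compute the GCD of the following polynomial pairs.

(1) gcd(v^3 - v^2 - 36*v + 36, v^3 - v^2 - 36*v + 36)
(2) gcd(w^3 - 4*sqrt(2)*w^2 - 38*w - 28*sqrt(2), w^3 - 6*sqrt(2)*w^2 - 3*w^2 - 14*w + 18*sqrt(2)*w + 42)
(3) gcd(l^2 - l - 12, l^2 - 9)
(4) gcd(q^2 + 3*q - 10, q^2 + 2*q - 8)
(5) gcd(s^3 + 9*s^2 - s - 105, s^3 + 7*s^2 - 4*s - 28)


(1) = gcd((v - 6)*(v - 1)*(v + 6), (v - 6)*(v - 1)*(v + 6)) = v^3 - v^2 - 36*v + 36
(2) = w^2 - 6*sqrt(2)*w - 14
(3) = l + 3
(4) = gcd((q - 2)*(q + 5), (q - 2)*(q + 4)) = q - 2
(5) = s + 7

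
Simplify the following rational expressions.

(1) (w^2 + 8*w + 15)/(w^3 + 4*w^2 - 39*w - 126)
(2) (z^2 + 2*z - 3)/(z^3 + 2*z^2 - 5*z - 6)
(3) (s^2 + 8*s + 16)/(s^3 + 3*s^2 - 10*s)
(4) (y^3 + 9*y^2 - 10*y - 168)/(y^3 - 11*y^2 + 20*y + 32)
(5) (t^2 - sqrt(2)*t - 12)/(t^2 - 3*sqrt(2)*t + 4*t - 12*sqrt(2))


(1) = (w + 5)/(w^2 + w - 42)
(2) = (z - 1)/(z^2 - z - 2)
(3) = (s^2 + 8*s + 16)/(s^3 + 3*s^2 - 10*s)
(4) = (y^2 + 13*y + 42)/(y^2 - 7*y - 8)
(5) = (t + 2*sqrt(2))/(t + 4)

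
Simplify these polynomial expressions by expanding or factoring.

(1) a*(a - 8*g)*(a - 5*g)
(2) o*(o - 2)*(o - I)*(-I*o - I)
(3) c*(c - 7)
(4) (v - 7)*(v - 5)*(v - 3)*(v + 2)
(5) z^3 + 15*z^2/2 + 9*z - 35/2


(1) = a^3 - 13*a^2*g + 40*a*g^2
(2) = -I*o^4 - o^3 + I*o^3 + o^2 + 2*I*o^2 + 2*o
(3) = c^2 - 7*c
(4) = v^4 - 13*v^3 + 41*v^2 + 37*v - 210
(5) = (z - 1)*(z + 7/2)*(z + 5)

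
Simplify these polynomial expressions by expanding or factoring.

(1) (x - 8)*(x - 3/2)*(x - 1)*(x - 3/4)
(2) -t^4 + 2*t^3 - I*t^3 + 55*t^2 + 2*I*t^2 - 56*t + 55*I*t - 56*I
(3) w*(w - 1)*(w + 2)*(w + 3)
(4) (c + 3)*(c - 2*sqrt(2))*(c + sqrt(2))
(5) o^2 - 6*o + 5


(1) = x^4 - 45*x^3/4 + 235*x^2/8 - 225*x/8 + 9
(2) = (t - 8)*(t + 7)*(-I*t + 1)*(-I*t + I)
(3) = w^4 + 4*w^3 + w^2 - 6*w
(4) = c^3 - sqrt(2)*c^2 + 3*c^2 - 3*sqrt(2)*c - 4*c - 12
(5) = (o - 5)*(o - 1)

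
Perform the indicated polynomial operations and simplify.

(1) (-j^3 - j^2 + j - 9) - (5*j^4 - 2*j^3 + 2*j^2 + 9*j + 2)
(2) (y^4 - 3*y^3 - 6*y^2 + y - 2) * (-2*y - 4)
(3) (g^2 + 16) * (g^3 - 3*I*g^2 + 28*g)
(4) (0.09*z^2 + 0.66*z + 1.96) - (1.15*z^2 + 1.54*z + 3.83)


(1) = -5*j^4 + j^3 - 3*j^2 - 8*j - 11
(2) = -2*y^5 + 2*y^4 + 24*y^3 + 22*y^2 + 8
(3) = g^5 - 3*I*g^4 + 44*g^3 - 48*I*g^2 + 448*g
(4) = -1.06*z^2 - 0.88*z - 1.87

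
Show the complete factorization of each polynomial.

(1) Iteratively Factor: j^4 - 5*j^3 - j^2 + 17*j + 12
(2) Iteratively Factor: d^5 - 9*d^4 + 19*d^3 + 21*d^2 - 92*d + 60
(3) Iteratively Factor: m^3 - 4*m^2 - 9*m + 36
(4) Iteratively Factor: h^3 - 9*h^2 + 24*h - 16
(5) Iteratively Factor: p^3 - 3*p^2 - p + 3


(1) = (j + 1)*(j^3 - 6*j^2 + 5*j + 12) = (j - 4)*(j + 1)*(j^2 - 2*j - 3) = (j - 4)*(j - 3)*(j + 1)*(j + 1)
(2) = (d + 2)*(d^4 - 11*d^3 + 41*d^2 - 61*d + 30) = (d - 3)*(d + 2)*(d^3 - 8*d^2 + 17*d - 10) = (d - 3)*(d - 1)*(d + 2)*(d^2 - 7*d + 10) = (d - 3)*(d - 2)*(d - 1)*(d + 2)*(d - 5)
(3) = (m - 4)*(m^2 - 9) = (m - 4)*(m - 3)*(m + 3)
(4) = (h - 4)*(h^2 - 5*h + 4) = (h - 4)^2*(h - 1)
(5) = (p - 3)*(p^2 - 1) = (p - 3)*(p + 1)*(p - 1)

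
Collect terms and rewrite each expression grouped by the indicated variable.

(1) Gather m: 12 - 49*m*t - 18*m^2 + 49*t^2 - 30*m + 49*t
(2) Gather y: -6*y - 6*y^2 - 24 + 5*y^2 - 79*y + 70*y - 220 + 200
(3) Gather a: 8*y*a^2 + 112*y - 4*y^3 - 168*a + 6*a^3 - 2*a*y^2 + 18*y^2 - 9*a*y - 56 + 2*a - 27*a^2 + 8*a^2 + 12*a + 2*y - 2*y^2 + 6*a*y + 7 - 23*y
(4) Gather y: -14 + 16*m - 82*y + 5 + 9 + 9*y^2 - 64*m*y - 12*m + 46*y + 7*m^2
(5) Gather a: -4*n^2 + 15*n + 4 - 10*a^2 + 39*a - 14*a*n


(1) = -18*m^2 + m*(-49*t - 30) + 49*t^2 + 49*t + 12
(2) = -y^2 - 15*y - 44
(3) = 6*a^3 + a^2*(8*y - 19) + a*(-2*y^2 - 3*y - 154) - 4*y^3 + 16*y^2 + 91*y - 49
(4) = 7*m^2 + 4*m + 9*y^2 + y*(-64*m - 36)
(5) = -10*a^2 + a*(39 - 14*n) - 4*n^2 + 15*n + 4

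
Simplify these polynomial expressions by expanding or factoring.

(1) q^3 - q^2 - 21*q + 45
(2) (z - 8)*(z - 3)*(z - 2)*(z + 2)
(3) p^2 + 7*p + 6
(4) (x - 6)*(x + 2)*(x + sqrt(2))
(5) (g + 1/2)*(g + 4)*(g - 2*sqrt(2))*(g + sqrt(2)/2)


(1) = (q - 3)^2*(q + 5)
(2) = z^4 - 11*z^3 + 20*z^2 + 44*z - 96
(3) = (p + 1)*(p + 6)
(4) = x^3 - 4*x^2 + sqrt(2)*x^2 - 12*x - 4*sqrt(2)*x - 12*sqrt(2)
(5) = g^4 - 3*sqrt(2)*g^3/2 + 9*g^3/2 - 27*sqrt(2)*g^2/4 - 9*g - 3*sqrt(2)*g - 4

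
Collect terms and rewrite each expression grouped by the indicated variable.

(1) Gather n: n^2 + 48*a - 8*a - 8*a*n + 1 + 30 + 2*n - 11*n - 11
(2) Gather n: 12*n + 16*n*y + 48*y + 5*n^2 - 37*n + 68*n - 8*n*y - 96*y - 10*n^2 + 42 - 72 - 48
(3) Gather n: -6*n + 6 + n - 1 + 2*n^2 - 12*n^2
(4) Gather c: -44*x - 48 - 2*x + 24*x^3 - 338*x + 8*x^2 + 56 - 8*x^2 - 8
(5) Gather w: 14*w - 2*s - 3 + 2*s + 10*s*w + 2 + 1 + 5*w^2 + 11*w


(1) = 40*a + n^2 + n*(-8*a - 9) + 20
(2) = -5*n^2 + n*(8*y + 43) - 48*y - 78
(3) = -10*n^2 - 5*n + 5
(4) = 24*x^3 - 384*x
(5) = 5*w^2 + w*(10*s + 25)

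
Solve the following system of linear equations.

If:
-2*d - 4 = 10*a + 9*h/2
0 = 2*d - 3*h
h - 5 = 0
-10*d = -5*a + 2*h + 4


Then:
No Solution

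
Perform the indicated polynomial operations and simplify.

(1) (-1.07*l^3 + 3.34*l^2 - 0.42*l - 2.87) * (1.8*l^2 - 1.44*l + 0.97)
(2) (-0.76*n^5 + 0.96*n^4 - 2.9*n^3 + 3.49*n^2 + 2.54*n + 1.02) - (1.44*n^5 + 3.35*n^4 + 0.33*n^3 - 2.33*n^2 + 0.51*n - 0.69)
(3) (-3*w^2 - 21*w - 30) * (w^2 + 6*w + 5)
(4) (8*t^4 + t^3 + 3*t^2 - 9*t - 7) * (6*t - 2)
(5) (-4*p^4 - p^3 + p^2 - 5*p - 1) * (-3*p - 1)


(1) = -1.926*l^5 + 7.5528*l^4 - 6.6035*l^3 - 1.3214*l^2 + 3.7254*l - 2.7839
(2) = -2.2*n^5 - 2.39*n^4 - 3.23*n^3 + 5.82*n^2 + 2.03*n + 1.71
(3) = -3*w^4 - 39*w^3 - 171*w^2 - 285*w - 150
(4) = 48*t^5 - 10*t^4 + 16*t^3 - 60*t^2 - 24*t + 14
(5) = 12*p^5 + 7*p^4 - 2*p^3 + 14*p^2 + 8*p + 1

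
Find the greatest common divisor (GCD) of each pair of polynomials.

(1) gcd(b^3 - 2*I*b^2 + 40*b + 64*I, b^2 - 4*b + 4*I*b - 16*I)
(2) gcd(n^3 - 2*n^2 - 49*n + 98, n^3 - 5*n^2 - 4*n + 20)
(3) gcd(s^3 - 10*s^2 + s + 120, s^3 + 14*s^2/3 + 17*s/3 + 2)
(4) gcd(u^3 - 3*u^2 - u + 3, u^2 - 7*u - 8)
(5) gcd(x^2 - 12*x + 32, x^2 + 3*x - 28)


(1) = gcd((b - 8*I)*(b + 2*I)*(b + 4*I), (b - 4)*(b + 4*I)) = b + 4*I
(2) = n - 2
(3) = gcd((s - 8)*(s - 5)*(s + 3), (s + 2/3)*(s + 1)*(s + 3)) = s + 3
(4) = gcd((u - 3)*(u - 1)*(u + 1), (u - 8)*(u + 1)) = u + 1
(5) = x - 4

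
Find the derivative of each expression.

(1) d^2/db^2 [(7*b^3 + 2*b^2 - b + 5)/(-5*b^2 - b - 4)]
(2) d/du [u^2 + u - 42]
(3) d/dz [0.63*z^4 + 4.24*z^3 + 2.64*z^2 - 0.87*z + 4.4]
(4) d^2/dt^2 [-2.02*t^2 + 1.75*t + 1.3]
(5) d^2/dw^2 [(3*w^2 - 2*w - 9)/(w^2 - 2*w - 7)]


(1) = 2*(168*b^3 - 339*b^2 - 471*b + 59)/(125*b^6 + 75*b^5 + 315*b^4 + 121*b^3 + 252*b^2 + 48*b + 64)
(2) = 2*u + 1
(3) = 2.52*z^3 + 12.72*z^2 + 5.28*z - 0.87
(4) = -4.04000000000000
(5) = 8*(w^3 + 9*w^2 + 3*w + 19)/(w^6 - 6*w^5 - 9*w^4 + 76*w^3 + 63*w^2 - 294*w - 343)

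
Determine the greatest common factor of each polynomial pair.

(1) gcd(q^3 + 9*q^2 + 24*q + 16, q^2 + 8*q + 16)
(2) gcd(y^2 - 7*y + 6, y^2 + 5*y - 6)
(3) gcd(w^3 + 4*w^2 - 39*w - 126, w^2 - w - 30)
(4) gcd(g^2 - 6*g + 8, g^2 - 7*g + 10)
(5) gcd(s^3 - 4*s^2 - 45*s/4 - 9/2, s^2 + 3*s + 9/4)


(1) = gcd((q + 1)*(q + 4)^2, (q + 4)^2) = q^2 + 8*q + 16
(2) = y - 1
(3) = gcd((w - 6)*(w + 3)*(w + 7), (w - 6)*(w + 5)) = w - 6
(4) = gcd((g - 4)*(g - 2), (g - 5)*(g - 2)) = g - 2
(5) = s + 3/2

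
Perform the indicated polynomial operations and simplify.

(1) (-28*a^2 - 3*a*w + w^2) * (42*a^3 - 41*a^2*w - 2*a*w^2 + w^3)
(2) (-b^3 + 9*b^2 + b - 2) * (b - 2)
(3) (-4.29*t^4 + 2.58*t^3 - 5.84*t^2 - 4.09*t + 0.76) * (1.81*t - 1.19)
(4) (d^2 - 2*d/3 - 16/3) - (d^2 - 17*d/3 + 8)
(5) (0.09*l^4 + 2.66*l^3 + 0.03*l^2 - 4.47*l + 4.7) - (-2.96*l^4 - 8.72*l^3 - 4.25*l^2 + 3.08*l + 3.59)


(1) = -1176*a^5 + 1022*a^4*w + 221*a^3*w^2 - 63*a^2*w^3 - 5*a*w^4 + w^5
(2) = -b^4 + 11*b^3 - 17*b^2 - 4*b + 4
(3) = -7.7649*t^5 + 9.7749*t^4 - 13.6406*t^3 - 0.4533*t^2 + 6.2427*t - 0.9044
(4) = 5*d - 40/3
(5) = 3.05*l^4 + 11.38*l^3 + 4.28*l^2 - 7.55*l + 1.11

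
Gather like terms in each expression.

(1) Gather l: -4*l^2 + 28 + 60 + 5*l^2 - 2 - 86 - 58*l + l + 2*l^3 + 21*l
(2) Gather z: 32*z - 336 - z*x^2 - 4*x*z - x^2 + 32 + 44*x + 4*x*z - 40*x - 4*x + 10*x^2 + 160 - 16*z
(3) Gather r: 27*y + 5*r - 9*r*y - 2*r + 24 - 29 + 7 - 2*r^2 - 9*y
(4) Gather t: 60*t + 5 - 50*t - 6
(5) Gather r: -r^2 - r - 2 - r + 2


(1) = 2*l^3 + l^2 - 36*l
(2) = 9*x^2 + z*(16 - x^2) - 144
(3) = -2*r^2 + r*(3 - 9*y) + 18*y + 2
(4) = 10*t - 1
(5) = -r^2 - 2*r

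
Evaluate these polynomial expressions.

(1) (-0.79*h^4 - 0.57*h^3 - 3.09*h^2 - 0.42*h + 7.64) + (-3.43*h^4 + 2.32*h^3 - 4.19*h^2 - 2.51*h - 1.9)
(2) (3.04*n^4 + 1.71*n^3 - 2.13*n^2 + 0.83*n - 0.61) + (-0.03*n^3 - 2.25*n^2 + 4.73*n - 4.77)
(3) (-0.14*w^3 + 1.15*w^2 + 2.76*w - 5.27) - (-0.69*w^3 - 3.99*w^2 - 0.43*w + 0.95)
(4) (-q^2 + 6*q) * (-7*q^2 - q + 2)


(1) = -4.22*h^4 + 1.75*h^3 - 7.28*h^2 - 2.93*h + 5.74
(2) = 3.04*n^4 + 1.68*n^3 - 4.38*n^2 + 5.56*n - 5.38
(3) = 0.55*w^3 + 5.14*w^2 + 3.19*w - 6.22
(4) = 7*q^4 - 41*q^3 - 8*q^2 + 12*q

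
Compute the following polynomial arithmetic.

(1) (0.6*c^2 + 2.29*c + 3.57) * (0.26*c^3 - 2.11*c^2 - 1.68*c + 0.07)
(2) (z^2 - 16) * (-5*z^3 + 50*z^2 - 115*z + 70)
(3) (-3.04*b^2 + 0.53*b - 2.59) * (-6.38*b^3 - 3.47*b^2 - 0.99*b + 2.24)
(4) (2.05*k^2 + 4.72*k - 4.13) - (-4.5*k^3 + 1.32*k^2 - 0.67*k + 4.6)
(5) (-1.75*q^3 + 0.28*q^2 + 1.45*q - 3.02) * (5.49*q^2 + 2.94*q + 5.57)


(1) = 0.156*c^5 - 0.6706*c^4 - 4.9117*c^3 - 11.3379*c^2 - 5.8373*c + 0.2499
(2) = -5*z^5 + 50*z^4 - 35*z^3 - 730*z^2 + 1840*z - 1120
(3) = 19.3952*b^5 + 7.1674*b^4 + 17.6947*b^3 + 1.653*b^2 + 3.7513*b - 5.8016
(4) = 4.5*k^3 + 0.73*k^2 + 5.39*k - 8.73
(5) = -9.6075*q^5 - 3.6078*q^4 - 0.9638*q^3 - 10.7572*q^2 - 0.8023*q - 16.8214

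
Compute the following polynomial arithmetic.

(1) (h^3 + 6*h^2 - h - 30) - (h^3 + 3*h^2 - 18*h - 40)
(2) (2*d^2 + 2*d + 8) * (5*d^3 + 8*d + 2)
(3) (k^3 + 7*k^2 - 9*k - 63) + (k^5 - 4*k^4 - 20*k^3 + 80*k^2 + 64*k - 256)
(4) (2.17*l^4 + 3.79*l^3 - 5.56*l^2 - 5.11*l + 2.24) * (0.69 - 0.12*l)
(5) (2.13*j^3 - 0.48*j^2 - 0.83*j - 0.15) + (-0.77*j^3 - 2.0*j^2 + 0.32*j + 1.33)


(1) = 3*h^2 + 17*h + 10
(2) = 10*d^5 + 10*d^4 + 56*d^3 + 20*d^2 + 68*d + 16
(3) = k^5 - 4*k^4 - 19*k^3 + 87*k^2 + 55*k - 319
(4) = -0.2604*l^5 + 1.0425*l^4 + 3.2823*l^3 - 3.2232*l^2 - 3.7947*l + 1.5456
(5) = 1.36*j^3 - 2.48*j^2 - 0.51*j + 1.18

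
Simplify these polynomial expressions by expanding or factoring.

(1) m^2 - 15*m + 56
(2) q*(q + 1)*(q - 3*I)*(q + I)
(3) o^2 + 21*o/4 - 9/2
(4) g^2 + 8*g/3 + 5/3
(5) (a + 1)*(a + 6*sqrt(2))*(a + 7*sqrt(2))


(1) = (m - 8)*(m - 7)
(2) = q^4 + q^3 - 2*I*q^3 + 3*q^2 - 2*I*q^2 + 3*q
(3) = (o - 3/4)*(o + 6)
(4) = (g + 1)*(g + 5/3)
(5) = a^3 + a^2 + 13*sqrt(2)*a^2 + 13*sqrt(2)*a + 84*a + 84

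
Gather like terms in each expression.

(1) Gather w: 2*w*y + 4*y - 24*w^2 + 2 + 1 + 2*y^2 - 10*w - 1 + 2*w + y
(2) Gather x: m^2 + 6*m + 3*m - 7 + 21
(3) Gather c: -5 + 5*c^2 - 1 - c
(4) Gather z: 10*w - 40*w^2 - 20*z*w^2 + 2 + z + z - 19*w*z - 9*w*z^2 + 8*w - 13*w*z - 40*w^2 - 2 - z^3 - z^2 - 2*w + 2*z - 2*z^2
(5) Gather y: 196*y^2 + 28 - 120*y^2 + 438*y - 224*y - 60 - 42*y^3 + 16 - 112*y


(1) = -24*w^2 + w*(2*y - 8) + 2*y^2 + 5*y + 2
(2) = m^2 + 9*m + 14
(3) = 5*c^2 - c - 6
(4) = -80*w^2 + 16*w - z^3 + z^2*(-9*w - 3) + z*(-20*w^2 - 32*w + 4)
(5) = -42*y^3 + 76*y^2 + 102*y - 16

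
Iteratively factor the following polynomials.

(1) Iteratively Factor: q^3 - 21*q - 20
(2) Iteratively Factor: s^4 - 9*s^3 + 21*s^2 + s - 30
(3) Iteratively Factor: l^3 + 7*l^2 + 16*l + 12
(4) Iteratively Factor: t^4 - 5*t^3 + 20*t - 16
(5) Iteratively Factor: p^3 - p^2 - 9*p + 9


(1) = (q + 1)*(q^2 - q - 20) = (q - 5)*(q + 1)*(q + 4)
(2) = (s - 2)*(s^3 - 7*s^2 + 7*s + 15) = (s - 5)*(s - 2)*(s^2 - 2*s - 3) = (s - 5)*(s - 3)*(s - 2)*(s + 1)
(3) = (l + 2)*(l^2 + 5*l + 6) = (l + 2)*(l + 3)*(l + 2)
(4) = (t + 2)*(t^3 - 7*t^2 + 14*t - 8) = (t - 1)*(t + 2)*(t^2 - 6*t + 8) = (t - 4)*(t - 1)*(t + 2)*(t - 2)
(5) = (p + 3)*(p^2 - 4*p + 3) = (p - 3)*(p + 3)*(p - 1)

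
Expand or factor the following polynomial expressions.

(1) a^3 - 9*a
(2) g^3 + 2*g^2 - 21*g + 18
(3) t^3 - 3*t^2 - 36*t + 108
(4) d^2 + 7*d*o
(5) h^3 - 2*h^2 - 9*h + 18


(1) = a*(a - 3)*(a + 3)
(2) = (g - 3)*(g - 1)*(g + 6)
(3) = (t - 6)*(t - 3)*(t + 6)
(4) = d*(d + 7*o)
(5) = (h - 3)*(h - 2)*(h + 3)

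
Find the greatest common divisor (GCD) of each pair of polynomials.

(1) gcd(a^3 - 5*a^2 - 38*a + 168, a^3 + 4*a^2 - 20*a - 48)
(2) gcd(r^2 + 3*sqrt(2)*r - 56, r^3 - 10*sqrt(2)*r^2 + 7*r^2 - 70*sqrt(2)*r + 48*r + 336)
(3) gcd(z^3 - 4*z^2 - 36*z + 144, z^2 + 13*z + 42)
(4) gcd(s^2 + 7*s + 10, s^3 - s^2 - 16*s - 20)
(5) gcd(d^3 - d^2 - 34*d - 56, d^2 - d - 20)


(1) = gcd((a - 7)*(a - 4)*(a + 6), (a - 4)*(a + 2)*(a + 6)) = a^2 + 2*a - 24
(2) = r - 4*sqrt(2)
(3) = z + 6
(4) = s + 2
(5) = d + 4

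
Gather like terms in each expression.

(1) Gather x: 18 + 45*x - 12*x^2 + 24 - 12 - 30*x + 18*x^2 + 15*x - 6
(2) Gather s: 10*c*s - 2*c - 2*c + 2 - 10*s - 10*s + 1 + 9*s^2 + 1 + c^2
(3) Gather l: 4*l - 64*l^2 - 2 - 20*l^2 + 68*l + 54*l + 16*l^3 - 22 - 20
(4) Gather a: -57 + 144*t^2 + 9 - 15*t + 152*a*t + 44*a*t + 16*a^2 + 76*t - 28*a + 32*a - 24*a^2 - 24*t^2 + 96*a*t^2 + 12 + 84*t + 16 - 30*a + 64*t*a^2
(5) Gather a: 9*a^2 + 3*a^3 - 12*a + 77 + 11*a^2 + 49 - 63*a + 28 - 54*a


(1) = 6*x^2 + 30*x + 24
(2) = c^2 - 4*c + 9*s^2 + s*(10*c - 20) + 4
(3) = 16*l^3 - 84*l^2 + 126*l - 44
(4) = a^2*(64*t - 8) + a*(96*t^2 + 196*t - 26) + 120*t^2 + 145*t - 20
(5) = 3*a^3 + 20*a^2 - 129*a + 154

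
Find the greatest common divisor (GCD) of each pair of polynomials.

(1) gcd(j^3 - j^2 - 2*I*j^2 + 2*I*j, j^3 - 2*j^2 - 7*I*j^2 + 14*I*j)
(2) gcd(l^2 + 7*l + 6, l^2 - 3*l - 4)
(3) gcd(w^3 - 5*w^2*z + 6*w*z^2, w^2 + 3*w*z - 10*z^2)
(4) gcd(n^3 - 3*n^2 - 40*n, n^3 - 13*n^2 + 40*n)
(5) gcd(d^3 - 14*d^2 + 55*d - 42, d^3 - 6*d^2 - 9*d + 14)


(1) = gcd(j*(j - 1)*(j - 2*I), j*(j - 2)*(j - 7*I)) = j
(2) = gcd((l + 1)*(l + 6), (l - 4)*(l + 1)) = l + 1
(3) = -w + 2*z
(4) = n^2 - 8*n
(5) = d^2 - 8*d + 7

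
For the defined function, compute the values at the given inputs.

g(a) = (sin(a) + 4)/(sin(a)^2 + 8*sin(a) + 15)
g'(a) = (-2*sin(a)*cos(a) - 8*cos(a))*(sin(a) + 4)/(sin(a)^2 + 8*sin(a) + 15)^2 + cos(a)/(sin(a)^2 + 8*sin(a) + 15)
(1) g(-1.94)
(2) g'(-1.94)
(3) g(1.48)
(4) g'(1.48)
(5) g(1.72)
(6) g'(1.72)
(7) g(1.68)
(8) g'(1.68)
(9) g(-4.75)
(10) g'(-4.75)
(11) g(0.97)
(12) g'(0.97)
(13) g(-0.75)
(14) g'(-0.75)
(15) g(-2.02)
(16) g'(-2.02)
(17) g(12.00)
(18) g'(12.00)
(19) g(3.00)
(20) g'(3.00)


(1) = 0.36
(2) = 0.05
(3) = 0.21
(4) = -0.00
(5) = 0.21
(6) = 0.01
(7) = 0.21
(8) = 0.00
(9) = 0.21
(10) = -0.00
(11) = 0.22
(12) = -0.03
(13) = 0.33
(14) = -0.09
(15) = 0.36
(16) = 0.06
(17) = 0.31
(18) = -0.09
(19) = 0.26
(20) = 0.07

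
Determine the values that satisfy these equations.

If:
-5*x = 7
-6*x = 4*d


Then:
d = 21/10
x = -7/5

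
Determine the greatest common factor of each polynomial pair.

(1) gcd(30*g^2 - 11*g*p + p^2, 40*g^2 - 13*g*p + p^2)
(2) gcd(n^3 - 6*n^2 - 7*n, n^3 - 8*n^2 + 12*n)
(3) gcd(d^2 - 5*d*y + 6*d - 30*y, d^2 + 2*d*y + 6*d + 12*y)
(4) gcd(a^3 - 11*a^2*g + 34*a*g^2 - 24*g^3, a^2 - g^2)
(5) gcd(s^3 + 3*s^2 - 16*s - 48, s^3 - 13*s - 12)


(1) = gcd((-6*g + p)*(-5*g + p), (-8*g + p)*(-5*g + p)) = -5*g + p
(2) = n
(3) = d + 6
(4) = gcd((a - 6*g)*(a - 4*g)*(a - g), (a - g)*(a + g)) = a - g
(5) = gcd((s - 4)*(s + 3)*(s + 4), (s - 4)*(s + 1)*(s + 3)) = s^2 - s - 12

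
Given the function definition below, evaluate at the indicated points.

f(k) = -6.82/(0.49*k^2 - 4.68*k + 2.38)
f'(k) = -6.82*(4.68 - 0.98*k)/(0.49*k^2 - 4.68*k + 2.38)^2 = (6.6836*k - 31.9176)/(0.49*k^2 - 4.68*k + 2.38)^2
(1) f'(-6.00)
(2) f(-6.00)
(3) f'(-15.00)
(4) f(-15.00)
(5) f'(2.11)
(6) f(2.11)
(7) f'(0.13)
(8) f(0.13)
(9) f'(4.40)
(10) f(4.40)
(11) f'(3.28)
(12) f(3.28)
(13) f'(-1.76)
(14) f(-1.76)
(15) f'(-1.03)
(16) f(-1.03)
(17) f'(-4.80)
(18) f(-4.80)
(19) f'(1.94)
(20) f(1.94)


(1) = -0.03
(2) = -0.14
(3) = -0.00
(4) = -0.04
(5) = -0.63
(6) = 1.28
(7) = -9.80
(8) = -3.83
(9) = -0.03
(10) = 0.78
(11) = -0.17
(12) = 0.89
(13) = -0.30
(14) = -0.56
(15) = -0.65
(16) = -0.88
(17) = -0.05
(18) = -0.19
(19) = -0.80
(20) = 1.40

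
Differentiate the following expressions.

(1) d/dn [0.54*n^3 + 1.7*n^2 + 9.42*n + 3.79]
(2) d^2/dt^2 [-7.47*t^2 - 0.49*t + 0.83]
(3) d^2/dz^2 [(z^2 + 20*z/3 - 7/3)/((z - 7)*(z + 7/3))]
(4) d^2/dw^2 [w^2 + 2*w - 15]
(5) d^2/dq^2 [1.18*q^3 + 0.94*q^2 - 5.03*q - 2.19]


(1) = 1.62*n^2 + 3.4*n + 9.42
(2) = -14.9400000000000
(3) = 4*(153*z^3 + 567*z^2 + 4851*z - 4459)/(27*z^6 - 378*z^5 + 441*z^4 + 9604*z^3 - 7203*z^2 - 100842*z - 117649)
(4) = 2
(5) = 7.08*q + 1.88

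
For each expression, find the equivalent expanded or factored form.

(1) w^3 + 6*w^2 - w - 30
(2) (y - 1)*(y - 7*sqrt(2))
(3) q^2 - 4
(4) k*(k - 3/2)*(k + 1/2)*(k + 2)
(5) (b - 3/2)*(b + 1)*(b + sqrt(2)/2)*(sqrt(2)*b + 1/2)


(1) = (w - 2)*(w + 3)*(w + 5)
(2) = y^2 - 7*sqrt(2)*y - y + 7*sqrt(2)
(3) = (q - 2)*(q + 2)
(4) = k^4 + k^3 - 11*k^2/4 - 3*k/2
(5) = sqrt(2)*b^4 - sqrt(2)*b^3/2 + 3*b^3/2 - 5*sqrt(2)*b^2/4 - 3*b^2/4 - 9*b/4 - sqrt(2)*b/8 - 3*sqrt(2)/8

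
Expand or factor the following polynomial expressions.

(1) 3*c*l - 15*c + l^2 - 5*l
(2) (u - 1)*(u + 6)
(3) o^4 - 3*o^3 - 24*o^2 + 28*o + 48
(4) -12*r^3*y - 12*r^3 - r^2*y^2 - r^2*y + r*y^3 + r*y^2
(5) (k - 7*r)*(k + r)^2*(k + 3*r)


(1) = (3*c + l)*(l - 5)
(2) = u^2 + 5*u - 6
(3) = (o - 6)*(o - 2)*(o + 1)*(o + 4)
(4) = (-4*r + y)*(3*r + y)*(r*y + r)
(5) = k^4 - 2*k^3*r - 28*k^2*r^2 - 46*k*r^3 - 21*r^4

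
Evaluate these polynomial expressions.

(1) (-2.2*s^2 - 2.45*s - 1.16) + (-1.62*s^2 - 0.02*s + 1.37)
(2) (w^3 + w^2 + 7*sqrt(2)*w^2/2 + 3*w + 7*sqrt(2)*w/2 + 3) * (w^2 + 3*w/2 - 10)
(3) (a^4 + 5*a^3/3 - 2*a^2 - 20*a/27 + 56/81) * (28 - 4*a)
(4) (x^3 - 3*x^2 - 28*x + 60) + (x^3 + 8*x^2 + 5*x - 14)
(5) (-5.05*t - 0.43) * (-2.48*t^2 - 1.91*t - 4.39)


(1) = -3.82*s^2 - 2.47*s + 0.21
(2) = w^5 + 5*w^4/2 + 7*sqrt(2)*w^4/2 - 11*w^3/2 + 35*sqrt(2)*w^3/4 - 119*sqrt(2)*w^2/4 - 5*w^2/2 - 35*sqrt(2)*w - 51*w/2 - 30
(3) = -4*a^5 + 64*a^4/3 + 164*a^3/3 - 1432*a^2/27 - 1904*a/81 + 1568/81
(4) = 2*x^3 + 5*x^2 - 23*x + 46
(5) = 12.524*t^3 + 10.7119*t^2 + 22.9908*t + 1.8877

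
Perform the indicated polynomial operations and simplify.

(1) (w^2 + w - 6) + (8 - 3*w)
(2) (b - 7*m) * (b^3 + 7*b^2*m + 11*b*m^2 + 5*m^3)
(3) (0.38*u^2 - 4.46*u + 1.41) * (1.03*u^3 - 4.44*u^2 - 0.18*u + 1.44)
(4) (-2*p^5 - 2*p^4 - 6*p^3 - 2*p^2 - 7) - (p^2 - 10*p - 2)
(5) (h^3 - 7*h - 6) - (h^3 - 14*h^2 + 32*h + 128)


(1) = w^2 - 2*w + 2
(2) = b^4 - 38*b^2*m^2 - 72*b*m^3 - 35*m^4
(3) = 0.3914*u^5 - 6.281*u^4 + 21.1863*u^3 - 4.9104*u^2 - 6.6762*u + 2.0304
(4) = -2*p^5 - 2*p^4 - 6*p^3 - 3*p^2 + 10*p - 5
(5) = 14*h^2 - 39*h - 134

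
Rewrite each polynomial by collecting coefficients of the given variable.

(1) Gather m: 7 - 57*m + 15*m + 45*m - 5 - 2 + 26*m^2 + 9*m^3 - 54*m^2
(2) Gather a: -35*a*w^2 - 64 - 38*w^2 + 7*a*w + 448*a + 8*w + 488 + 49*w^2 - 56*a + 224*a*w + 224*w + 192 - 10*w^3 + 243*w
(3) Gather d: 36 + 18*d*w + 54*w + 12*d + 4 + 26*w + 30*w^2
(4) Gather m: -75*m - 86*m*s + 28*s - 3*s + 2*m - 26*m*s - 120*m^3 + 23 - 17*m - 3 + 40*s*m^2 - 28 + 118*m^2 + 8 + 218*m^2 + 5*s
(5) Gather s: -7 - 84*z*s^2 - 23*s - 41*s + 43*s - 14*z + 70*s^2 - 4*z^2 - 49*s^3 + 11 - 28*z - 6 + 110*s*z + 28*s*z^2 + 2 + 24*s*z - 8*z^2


(1) = 9*m^3 - 28*m^2 + 3*m
(2) = a*(-35*w^2 + 231*w + 392) - 10*w^3 + 11*w^2 + 475*w + 616
(3) = d*(18*w + 12) + 30*w^2 + 80*w + 40
(4) = -120*m^3 + m^2*(40*s + 336) + m*(-112*s - 90) + 30*s
(5) = -49*s^3 + s^2*(70 - 84*z) + s*(28*z^2 + 134*z - 21) - 12*z^2 - 42*z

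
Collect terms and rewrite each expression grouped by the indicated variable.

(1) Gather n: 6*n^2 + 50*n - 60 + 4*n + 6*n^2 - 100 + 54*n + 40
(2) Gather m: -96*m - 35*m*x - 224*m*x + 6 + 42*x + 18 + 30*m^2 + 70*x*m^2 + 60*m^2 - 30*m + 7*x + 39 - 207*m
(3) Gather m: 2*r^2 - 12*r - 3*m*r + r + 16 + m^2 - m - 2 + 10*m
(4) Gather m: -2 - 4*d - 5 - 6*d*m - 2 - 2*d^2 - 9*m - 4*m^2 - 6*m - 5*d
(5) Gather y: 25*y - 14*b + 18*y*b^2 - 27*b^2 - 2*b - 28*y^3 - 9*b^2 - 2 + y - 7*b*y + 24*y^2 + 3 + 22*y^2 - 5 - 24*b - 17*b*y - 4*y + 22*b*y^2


(1) = 12*n^2 + 108*n - 120
(2) = m^2*(70*x + 90) + m*(-259*x - 333) + 49*x + 63
(3) = m^2 + m*(9 - 3*r) + 2*r^2 - 11*r + 14
(4) = -2*d^2 - 9*d - 4*m^2 + m*(-6*d - 15) - 9
(5) = -36*b^2 - 40*b - 28*y^3 + y^2*(22*b + 46) + y*(18*b^2 - 24*b + 22) - 4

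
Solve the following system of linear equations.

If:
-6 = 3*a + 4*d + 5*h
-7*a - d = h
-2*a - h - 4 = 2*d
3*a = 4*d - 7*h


Then:
No Solution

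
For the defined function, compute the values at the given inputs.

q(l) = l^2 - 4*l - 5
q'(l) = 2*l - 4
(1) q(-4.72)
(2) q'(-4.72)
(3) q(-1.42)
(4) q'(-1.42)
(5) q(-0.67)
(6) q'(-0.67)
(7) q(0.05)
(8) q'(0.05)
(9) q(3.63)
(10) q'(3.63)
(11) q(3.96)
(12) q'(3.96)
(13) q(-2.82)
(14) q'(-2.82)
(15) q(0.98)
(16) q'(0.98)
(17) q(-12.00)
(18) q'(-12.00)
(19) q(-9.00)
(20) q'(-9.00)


(1) = 36.16
(2) = -13.44
(3) = 2.70
(4) = -6.84
(5) = -1.87
(6) = -5.34
(7) = -5.20
(8) = -3.90
(9) = -6.34
(10) = 3.26
(11) = -5.16
(12) = 3.92
(13) = 14.23
(14) = -9.64
(15) = -7.96
(16) = -2.04
(17) = 187.00
(18) = -28.00
(19) = 112.00
(20) = -22.00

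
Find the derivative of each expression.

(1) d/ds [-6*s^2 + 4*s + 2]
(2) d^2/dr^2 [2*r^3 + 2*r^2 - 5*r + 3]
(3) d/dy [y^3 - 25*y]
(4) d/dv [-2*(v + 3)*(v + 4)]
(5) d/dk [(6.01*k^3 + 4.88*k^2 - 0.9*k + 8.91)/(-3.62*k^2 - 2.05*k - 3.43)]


(1) = 4 - 12*s
(2) = 12*r + 4
(3) = 3*y^2 - 25
(4) = -4*v - 14
(5) = (-21.7562*k^4 - 24.641*k^3 - 75.1049*k^2 + 31.0316*k + 21.3525)/(13.1044*k^4 + 14.842*k^3 + 29.0357*k^2 + 14.063*k + 11.7649)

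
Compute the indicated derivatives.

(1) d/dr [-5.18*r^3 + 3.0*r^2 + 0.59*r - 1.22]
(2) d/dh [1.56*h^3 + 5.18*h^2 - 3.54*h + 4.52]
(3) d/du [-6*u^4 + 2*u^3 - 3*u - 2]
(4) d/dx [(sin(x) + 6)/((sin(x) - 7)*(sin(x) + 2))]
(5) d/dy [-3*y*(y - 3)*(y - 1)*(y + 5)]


(1) = -15.54*r^2 + 6.0*r + 0.59
(2) = 4.68*h^2 + 10.36*h - 3.54
(3) = -24*u^3 + 6*u^2 - 3
(4) = (-12*sin(x) + cos(x)^2 + 15)*cos(x)/((sin(x) - 7)^2*(sin(x) + 2)^2)
(5) = -12*y^3 - 9*y^2 + 102*y - 45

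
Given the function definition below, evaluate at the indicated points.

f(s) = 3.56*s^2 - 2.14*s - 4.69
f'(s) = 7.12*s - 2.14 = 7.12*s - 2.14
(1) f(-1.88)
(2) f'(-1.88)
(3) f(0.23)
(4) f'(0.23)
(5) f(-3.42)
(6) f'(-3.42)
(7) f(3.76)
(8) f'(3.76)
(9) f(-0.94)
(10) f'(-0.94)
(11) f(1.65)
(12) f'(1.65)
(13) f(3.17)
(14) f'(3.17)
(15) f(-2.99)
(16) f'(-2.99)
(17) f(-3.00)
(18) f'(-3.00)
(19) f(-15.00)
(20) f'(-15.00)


(1) = 11.92
(2) = -15.53
(3) = -4.99
(4) = -0.50
(5) = 44.27
(6) = -26.49
(7) = 37.59
(8) = 24.63
(9) = 0.47
(10) = -8.83
(11) = 1.47
(12) = 9.61
(13) = 24.30
(14) = 20.43
(15) = 33.54
(16) = -23.43
(17) = 33.77
(18) = -23.50
(19) = 828.41
(20) = -108.94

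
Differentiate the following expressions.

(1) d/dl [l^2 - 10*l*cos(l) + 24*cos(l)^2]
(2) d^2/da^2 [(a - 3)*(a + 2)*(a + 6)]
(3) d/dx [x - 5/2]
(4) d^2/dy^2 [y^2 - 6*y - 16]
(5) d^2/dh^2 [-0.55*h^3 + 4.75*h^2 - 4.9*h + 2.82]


(1) = 10*l*sin(l) + 2*l - 24*sin(2*l) - 10*cos(l)
(2) = 6*a + 10
(3) = 1
(4) = 2
(5) = 9.5 - 3.3*h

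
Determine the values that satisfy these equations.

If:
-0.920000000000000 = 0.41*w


Then:
w = -2.24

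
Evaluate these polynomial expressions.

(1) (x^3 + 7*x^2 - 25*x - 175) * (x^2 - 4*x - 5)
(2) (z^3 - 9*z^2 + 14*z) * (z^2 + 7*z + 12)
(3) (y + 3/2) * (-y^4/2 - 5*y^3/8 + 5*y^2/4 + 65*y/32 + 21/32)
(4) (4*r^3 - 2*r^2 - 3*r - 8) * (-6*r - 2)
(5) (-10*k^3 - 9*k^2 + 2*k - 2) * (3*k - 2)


(1) = x^5 + 3*x^4 - 58*x^3 - 110*x^2 + 825*x + 875
(2) = z^5 - 2*z^4 - 37*z^3 - 10*z^2 + 168*z
(3) = -y^5/2 - 11*y^4/8 + 5*y^3/16 + 125*y^2/32 + 237*y/64 + 63/64
(4) = -24*r^4 + 4*r^3 + 22*r^2 + 54*r + 16
(5) = -30*k^4 - 7*k^3 + 24*k^2 - 10*k + 4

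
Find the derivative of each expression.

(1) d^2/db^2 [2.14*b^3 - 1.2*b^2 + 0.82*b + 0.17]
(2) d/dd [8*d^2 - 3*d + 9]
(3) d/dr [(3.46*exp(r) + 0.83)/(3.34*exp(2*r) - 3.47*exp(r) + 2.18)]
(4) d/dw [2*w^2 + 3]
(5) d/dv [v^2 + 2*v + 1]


(1) = 12.84*b - 2.4
(2) = 16*d - 3
(3) = (-11.5564*exp(2*r) - 5.5444*exp(r) + 10.4229)*exp(r)/(11.1556*exp(4*r) - 23.1796*exp(3*r) + 26.6033*exp(2*r) - 15.1292*exp(r) + 4.7524)
(4) = 4*w
(5) = 2*v + 2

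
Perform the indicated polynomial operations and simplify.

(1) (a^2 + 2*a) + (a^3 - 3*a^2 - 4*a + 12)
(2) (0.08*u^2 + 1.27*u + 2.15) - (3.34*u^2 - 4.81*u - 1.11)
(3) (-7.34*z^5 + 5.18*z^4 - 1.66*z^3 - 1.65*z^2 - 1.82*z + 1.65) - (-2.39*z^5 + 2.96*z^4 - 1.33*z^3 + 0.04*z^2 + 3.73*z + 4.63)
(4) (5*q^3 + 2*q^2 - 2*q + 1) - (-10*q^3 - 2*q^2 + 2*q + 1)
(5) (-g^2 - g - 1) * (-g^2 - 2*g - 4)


(1) = a^3 - 2*a^2 - 2*a + 12
(2) = -3.26*u^2 + 6.08*u + 3.26
(3) = -4.95*z^5 + 2.22*z^4 - 0.33*z^3 - 1.69*z^2 - 5.55*z - 2.98
(4) = 15*q^3 + 4*q^2 - 4*q
(5) = g^4 + 3*g^3 + 7*g^2 + 6*g + 4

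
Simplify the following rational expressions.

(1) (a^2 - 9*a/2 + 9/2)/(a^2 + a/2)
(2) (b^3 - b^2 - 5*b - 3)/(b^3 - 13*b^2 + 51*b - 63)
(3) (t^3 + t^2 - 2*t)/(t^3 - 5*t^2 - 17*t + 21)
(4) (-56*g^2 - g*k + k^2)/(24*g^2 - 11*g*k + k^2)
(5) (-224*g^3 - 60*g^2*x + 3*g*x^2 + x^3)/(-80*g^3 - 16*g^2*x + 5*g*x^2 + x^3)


(1) = (2*a^2 - 9*a + 9)/(2*a^2 + a)
(2) = (b^2 + 2*b + 1)/(b^2 - 10*b + 21)
(3) = (t^2 + 2*t)/(t^2 - 4*t - 21)
(4) = (-7*g - k)/(3*g - k)
(5) = (-56*g^2 - g*x + x^2)/(-20*g^2 + g*x + x^2)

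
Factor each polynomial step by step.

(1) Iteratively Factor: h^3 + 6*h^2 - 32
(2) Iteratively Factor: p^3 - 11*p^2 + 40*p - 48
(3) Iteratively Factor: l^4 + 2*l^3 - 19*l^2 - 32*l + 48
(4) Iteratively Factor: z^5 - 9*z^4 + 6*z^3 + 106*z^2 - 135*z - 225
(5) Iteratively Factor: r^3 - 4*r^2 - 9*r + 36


(1) = (h + 4)*(h^2 + 2*h - 8) = (h - 2)*(h + 4)*(h + 4)
(2) = (p - 3)*(p^2 - 8*p + 16) = (p - 4)*(p - 3)*(p - 4)
(3) = (l + 3)*(l^3 - l^2 - 16*l + 16) = (l - 1)*(l + 3)*(l^2 - 16) = (l - 4)*(l - 1)*(l + 3)*(l + 4)
(4) = (z - 3)*(z^4 - 6*z^3 - 12*z^2 + 70*z + 75) = (z - 3)*(z + 1)*(z^3 - 7*z^2 - 5*z + 75) = (z - 5)*(z - 3)*(z + 1)*(z^2 - 2*z - 15) = (z - 5)*(z - 3)*(z + 1)*(z + 3)*(z - 5)
(5) = (r - 3)*(r^2 - r - 12) = (r - 4)*(r - 3)*(r + 3)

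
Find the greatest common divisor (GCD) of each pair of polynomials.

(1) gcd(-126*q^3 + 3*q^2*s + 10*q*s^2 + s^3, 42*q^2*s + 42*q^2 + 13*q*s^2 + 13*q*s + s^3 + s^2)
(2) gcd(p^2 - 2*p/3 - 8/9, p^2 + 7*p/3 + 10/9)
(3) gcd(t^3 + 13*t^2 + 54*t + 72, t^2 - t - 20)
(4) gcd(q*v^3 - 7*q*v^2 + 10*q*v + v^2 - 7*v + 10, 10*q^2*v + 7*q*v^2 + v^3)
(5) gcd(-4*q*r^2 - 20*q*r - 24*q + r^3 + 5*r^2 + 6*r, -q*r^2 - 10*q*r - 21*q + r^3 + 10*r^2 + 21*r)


(1) = gcd((-3*q + s)*(6*q + s)*(7*q + s), (6*q + s)*(7*q + s)*(s + 1)) = 42*q^2 + 13*q*s + s^2
(2) = gcd((p - 4/3)*(p + 2/3), (p + 2/3)*(p + 5/3)) = p + 2/3
(3) = t + 4
(4) = 1
(5) = gcd((-4*q + r)*(r + 2)*(r + 3), (-q + r)*(r + 3)*(r + 7)) = r + 3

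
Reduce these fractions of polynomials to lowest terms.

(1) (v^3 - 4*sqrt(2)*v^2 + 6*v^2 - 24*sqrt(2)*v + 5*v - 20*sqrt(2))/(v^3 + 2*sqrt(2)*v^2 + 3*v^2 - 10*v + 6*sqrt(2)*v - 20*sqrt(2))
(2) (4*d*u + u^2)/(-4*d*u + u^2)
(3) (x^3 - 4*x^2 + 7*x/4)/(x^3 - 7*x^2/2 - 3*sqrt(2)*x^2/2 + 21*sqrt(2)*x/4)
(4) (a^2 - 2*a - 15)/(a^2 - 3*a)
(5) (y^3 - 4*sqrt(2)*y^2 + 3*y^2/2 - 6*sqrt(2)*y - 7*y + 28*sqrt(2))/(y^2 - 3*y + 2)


(1) = (v^2 + v*(1 - 4*sqrt(2)) - 4*sqrt(2))/(v^2 + v*(-2 + 2*sqrt(2)) - 4*sqrt(2))
(2) = (4*d + u)/(-4*d + u)
(3) = (16*x - 8)/(16*x - 24*sqrt(2))
(4) = (a^2 - 2*a - 15)/(a^2 - 3*a)
(5) = (2*y^2 + y*(7 - 8*sqrt(2)) - 28*sqrt(2))/(2*y - 2)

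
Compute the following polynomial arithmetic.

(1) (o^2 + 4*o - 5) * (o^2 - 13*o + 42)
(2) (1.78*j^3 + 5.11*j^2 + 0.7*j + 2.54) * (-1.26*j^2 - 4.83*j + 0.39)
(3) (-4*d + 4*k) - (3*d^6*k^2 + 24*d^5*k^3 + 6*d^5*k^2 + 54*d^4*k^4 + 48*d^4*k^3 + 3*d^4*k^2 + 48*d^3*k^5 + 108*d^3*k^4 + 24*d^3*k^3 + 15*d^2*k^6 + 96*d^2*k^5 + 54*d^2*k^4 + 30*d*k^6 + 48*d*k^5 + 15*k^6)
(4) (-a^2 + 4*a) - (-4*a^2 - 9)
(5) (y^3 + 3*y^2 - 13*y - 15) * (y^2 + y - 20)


(1) = o^4 - 9*o^3 - 15*o^2 + 233*o - 210
(2) = -2.2428*j^5 - 15.036*j^4 - 24.8691*j^3 - 4.5885*j^2 - 11.9952*j + 0.9906
(3) = -3*d^6*k^2 - 24*d^5*k^3 - 6*d^5*k^2 - 54*d^4*k^4 - 48*d^4*k^3 - 3*d^4*k^2 - 48*d^3*k^5 - 108*d^3*k^4 - 24*d^3*k^3 - 15*d^2*k^6 - 96*d^2*k^5 - 54*d^2*k^4 - 30*d*k^6 - 48*d*k^5 - 4*d - 15*k^6 + 4*k
(4) = 3*a^2 + 4*a + 9
(5) = y^5 + 4*y^4 - 30*y^3 - 88*y^2 + 245*y + 300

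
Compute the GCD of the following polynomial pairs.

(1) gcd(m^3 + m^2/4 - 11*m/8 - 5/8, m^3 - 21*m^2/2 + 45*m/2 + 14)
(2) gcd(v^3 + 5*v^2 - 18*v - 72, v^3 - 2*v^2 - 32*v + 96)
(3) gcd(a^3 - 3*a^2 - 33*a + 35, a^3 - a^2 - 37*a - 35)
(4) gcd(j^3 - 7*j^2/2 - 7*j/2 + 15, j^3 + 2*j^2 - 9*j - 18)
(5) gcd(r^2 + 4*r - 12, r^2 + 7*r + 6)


(1) = gcd((m - 5/4)*(m + 1/2)*(m + 1), (m - 7)*(m - 4)*(m + 1/2)) = m + 1/2
(2) = gcd((v - 4)*(v + 3)*(v + 6), (v - 4)^2*(v + 6)) = v^2 + 2*v - 24
(3) = a^2 - 2*a - 35
(4) = gcd((j - 3)*(j - 5/2)*(j + 2), (j - 3)*(j + 2)*(j + 3)) = j^2 - j - 6
(5) = r + 6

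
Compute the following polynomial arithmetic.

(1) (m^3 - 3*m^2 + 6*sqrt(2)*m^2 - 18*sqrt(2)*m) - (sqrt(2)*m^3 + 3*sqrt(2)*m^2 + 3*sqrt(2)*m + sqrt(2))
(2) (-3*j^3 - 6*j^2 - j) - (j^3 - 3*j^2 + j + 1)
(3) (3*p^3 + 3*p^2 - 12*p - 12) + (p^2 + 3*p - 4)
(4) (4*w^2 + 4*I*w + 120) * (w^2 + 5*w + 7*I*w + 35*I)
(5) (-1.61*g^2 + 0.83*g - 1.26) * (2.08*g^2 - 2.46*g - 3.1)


(1) = -sqrt(2)*m^3 + m^3 - 3*m^2 + 3*sqrt(2)*m^2 - 21*sqrt(2)*m - sqrt(2)
(2) = -4*j^3 - 3*j^2 - 2*j - 1
(3) = 3*p^3 + 4*p^2 - 9*p - 16
(4) = 4*w^4 + 20*w^3 + 32*I*w^3 + 92*w^2 + 160*I*w^2 + 460*w + 840*I*w + 4200*I
(5) = -3.3488*g^4 + 5.687*g^3 + 0.3284*g^2 + 0.5266*g + 3.906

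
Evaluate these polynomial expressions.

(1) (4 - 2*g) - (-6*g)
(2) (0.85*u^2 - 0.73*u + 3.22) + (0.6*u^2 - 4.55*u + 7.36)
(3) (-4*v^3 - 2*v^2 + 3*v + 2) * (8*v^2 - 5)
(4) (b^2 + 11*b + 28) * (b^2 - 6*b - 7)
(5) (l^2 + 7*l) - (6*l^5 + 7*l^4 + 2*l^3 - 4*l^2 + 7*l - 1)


(1) = 4*g + 4
(2) = 1.45*u^2 - 5.28*u + 10.58
(3) = -32*v^5 - 16*v^4 + 44*v^3 + 26*v^2 - 15*v - 10
(4) = b^4 + 5*b^3 - 45*b^2 - 245*b - 196
(5) = -6*l^5 - 7*l^4 - 2*l^3 + 5*l^2 + 1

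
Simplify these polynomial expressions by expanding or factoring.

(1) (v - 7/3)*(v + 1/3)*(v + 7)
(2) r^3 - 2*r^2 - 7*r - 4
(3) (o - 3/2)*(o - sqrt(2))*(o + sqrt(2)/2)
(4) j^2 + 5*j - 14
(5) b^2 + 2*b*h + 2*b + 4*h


(1) = v^3 + 5*v^2 - 133*v/9 - 49/9
(2) = (r - 4)*(r + 1)^2
(3) = o^3 - 3*o^2/2 - sqrt(2)*o^2/2 - o + 3*sqrt(2)*o/4 + 3/2
(4) = (j - 2)*(j + 7)
(5) = (b + 2)*(b + 2*h)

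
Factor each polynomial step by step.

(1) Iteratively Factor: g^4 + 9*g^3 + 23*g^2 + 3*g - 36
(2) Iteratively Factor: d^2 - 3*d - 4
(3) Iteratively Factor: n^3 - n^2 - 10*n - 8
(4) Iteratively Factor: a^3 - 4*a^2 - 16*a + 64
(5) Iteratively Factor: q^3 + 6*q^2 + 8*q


(1) = (g + 3)*(g^3 + 6*g^2 + 5*g - 12) = (g + 3)^2*(g^2 + 3*g - 4) = (g + 3)^2*(g + 4)*(g - 1)
(2) = (d - 4)*(d + 1)
(3) = (n - 4)*(n^2 + 3*n + 2) = (n - 4)*(n + 1)*(n + 2)
(4) = (a - 4)*(a^2 - 16) = (a - 4)^2*(a + 4)
(5) = (q + 2)*(q^2 + 4*q) = (q + 2)*(q + 4)*(q)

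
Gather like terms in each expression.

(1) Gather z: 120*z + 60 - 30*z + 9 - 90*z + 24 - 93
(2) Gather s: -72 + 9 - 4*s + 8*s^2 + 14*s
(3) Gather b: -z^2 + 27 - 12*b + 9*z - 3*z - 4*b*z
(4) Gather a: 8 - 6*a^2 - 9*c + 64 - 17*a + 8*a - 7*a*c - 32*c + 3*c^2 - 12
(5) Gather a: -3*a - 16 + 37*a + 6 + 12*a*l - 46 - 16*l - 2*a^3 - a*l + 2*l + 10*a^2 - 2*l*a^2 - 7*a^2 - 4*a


(1) = 0
(2) = 8*s^2 + 10*s - 63
(3) = b*(-4*z - 12) - z^2 + 6*z + 27
(4) = -6*a^2 + a*(-7*c - 9) + 3*c^2 - 41*c + 60
(5) = -2*a^3 + a^2*(3 - 2*l) + a*(11*l + 30) - 14*l - 56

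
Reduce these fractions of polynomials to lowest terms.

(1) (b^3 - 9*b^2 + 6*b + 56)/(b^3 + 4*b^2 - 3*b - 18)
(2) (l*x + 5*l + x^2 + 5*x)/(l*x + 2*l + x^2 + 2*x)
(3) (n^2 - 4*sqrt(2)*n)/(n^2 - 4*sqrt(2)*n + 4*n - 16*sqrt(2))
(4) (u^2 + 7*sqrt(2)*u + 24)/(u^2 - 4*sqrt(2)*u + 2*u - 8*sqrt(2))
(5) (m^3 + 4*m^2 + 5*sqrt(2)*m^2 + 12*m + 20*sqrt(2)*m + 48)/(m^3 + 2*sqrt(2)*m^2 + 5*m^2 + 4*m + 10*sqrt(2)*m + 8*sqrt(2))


(1) = (b^3 - 9*b^2 + 6*b + 56)/(b^3 + 4*b^2 - 3*b - 18)
(2) = (x + 5)/(x + 2)
(3) = n/(n + 4)
(4) = (u^2 + 7*sqrt(2)*u + 24)/(u^2 + u*(2 - 4*sqrt(2)) - 8*sqrt(2))
(5) = (m + 3*sqrt(2))/(m + 1)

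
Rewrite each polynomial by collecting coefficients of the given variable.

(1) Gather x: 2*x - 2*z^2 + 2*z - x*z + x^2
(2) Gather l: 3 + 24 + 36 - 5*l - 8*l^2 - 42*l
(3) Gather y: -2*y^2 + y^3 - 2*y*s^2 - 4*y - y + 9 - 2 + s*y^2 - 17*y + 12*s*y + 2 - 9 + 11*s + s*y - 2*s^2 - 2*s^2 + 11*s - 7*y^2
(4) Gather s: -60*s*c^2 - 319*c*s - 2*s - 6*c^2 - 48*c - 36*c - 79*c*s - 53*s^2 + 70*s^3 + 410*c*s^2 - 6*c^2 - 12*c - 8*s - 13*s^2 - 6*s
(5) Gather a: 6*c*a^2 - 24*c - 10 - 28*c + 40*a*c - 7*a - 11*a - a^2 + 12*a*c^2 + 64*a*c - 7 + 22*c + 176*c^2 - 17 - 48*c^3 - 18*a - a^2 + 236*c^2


(1) = x^2 + x*(2 - z) - 2*z^2 + 2*z
(2) = -8*l^2 - 47*l + 63
(3) = -4*s^2 + 22*s + y^3 + y^2*(s - 9) + y*(-2*s^2 + 13*s - 22)
(4) = -12*c^2 - 96*c + 70*s^3 + s^2*(410*c - 66) + s*(-60*c^2 - 398*c - 16)
(5) = a^2*(6*c - 2) + a*(12*c^2 + 104*c - 36) - 48*c^3 + 412*c^2 - 30*c - 34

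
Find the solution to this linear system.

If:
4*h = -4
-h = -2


Then:
No Solution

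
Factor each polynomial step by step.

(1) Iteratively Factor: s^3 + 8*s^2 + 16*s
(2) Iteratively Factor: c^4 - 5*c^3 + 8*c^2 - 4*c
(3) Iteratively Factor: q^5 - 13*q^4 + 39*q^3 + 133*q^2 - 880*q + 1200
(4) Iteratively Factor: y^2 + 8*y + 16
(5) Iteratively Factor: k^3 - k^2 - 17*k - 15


(1) = (s + 4)*(s^2 + 4*s) = (s + 4)^2*(s)
(2) = (c)*(c^3 - 5*c^2 + 8*c - 4) = c*(c - 2)*(c^2 - 3*c + 2) = c*(c - 2)*(c - 1)*(c - 2)
(3) = (q - 3)*(q^4 - 10*q^3 + 9*q^2 + 160*q - 400) = (q - 5)*(q - 3)*(q^3 - 5*q^2 - 16*q + 80) = (q - 5)*(q - 3)*(q + 4)*(q^2 - 9*q + 20) = (q - 5)^2*(q - 3)*(q + 4)*(q - 4)
(4) = (y + 4)*(y + 4)
(5) = (k + 3)*(k^2 - 4*k - 5) = (k - 5)*(k + 3)*(k + 1)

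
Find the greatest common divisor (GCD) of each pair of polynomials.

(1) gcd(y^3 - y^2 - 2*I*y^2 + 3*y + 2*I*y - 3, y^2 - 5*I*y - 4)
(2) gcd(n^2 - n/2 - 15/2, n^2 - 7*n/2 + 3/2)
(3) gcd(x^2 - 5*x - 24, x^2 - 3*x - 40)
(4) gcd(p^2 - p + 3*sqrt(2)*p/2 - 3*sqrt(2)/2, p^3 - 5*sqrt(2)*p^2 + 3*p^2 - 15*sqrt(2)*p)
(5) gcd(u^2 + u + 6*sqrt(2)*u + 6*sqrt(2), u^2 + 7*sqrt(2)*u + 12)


(1) = gcd((y - 1)*(y - 3*I)*(y + I), (y - 4*I)*(y - I)) = 1
(2) = gcd((n - 3)*(n + 5/2), (n - 3)*(n - 1/2)) = n - 3
(3) = gcd((x - 8)*(x + 3), (x - 8)*(x + 5)) = x - 8
(4) = 1
(5) = u + 6*sqrt(2)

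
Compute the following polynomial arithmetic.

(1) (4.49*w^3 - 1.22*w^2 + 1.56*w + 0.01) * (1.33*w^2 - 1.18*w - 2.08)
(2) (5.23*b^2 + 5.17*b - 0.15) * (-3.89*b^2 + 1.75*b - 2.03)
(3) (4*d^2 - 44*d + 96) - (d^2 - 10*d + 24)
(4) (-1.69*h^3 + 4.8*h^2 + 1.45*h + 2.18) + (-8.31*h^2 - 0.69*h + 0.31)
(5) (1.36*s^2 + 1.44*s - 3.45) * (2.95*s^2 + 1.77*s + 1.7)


(1) = 5.9717*w^5 - 6.9208*w^4 - 5.8248*w^3 + 0.7101*w^2 - 3.2566*w - 0.0208
(2) = -20.3447*b^4 - 10.9588*b^3 - 0.9859*b^2 - 10.7576*b + 0.3045
(3) = 3*d^2 - 34*d + 72
(4) = -1.69*h^3 - 3.51*h^2 + 0.76*h + 2.49
(5) = 4.012*s^4 + 6.6552*s^3 - 5.3167*s^2 - 3.6585*s - 5.865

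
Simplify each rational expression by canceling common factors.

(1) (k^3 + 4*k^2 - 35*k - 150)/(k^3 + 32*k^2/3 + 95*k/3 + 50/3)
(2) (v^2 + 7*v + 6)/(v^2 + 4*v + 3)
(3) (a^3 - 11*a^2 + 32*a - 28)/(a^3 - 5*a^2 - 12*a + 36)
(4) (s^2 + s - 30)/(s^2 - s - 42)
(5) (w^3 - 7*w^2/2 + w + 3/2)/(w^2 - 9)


(1) = (3*k - 18)/(3*k + 2)
(2) = (v + 6)/(v + 3)
(3) = (a^2 - 9*a + 14)/(a^2 - 3*a - 18)
(4) = (s - 5)/(s - 7)
(5) = (2*w^2 - w - 1)/(2*w + 6)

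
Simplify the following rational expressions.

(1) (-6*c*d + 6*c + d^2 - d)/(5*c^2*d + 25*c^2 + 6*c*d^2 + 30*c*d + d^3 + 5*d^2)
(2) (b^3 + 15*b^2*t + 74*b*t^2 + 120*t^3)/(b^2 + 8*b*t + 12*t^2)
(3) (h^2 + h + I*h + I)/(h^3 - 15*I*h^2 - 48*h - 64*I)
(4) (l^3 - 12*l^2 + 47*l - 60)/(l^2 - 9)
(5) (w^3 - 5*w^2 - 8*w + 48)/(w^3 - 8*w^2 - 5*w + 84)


(1) = (-6*c*d + 6*c + d^2 - d)/(5*c^2*d + 25*c^2 + 6*c*d^2 + 30*c*d + d^3 + 5*d^2)
(2) = (b^2 + 9*b*t + 20*t^2)/(b + 2*t)
(3) = (h + 1)/(h^2 - 16*I*h - 64)
(4) = (l^2 - 9*l + 20)/(l + 3)
(5) = (w - 4)/(w - 7)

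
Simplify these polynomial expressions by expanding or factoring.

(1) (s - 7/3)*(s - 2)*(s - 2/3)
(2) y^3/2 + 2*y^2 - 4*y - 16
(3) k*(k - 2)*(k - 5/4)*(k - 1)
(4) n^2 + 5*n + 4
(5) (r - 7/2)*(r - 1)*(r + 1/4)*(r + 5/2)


(1) = s^3 - 5*s^2 + 68*s/9 - 28/9
(2) = (y/2 + sqrt(2))*(y + 4)*(y - 2*sqrt(2))
(3) = k^4 - 17*k^3/4 + 23*k^2/4 - 5*k/2
(4) = (n + 1)*(n + 4)
(5) = r^4 - 7*r^3/4 - 33*r^2/4 + 109*r/16 + 35/16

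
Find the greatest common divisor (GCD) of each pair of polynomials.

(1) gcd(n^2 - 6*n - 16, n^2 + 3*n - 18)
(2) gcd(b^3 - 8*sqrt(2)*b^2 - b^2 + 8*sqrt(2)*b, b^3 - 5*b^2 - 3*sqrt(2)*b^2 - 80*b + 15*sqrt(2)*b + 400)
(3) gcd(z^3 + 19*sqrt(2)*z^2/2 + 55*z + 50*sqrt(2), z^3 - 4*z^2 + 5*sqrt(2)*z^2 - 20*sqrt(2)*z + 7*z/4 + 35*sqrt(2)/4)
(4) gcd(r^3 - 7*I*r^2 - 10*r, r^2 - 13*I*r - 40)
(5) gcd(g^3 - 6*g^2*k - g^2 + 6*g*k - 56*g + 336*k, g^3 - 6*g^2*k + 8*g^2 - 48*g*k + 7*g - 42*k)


(1) = gcd((n - 8)*(n + 2), (n - 3)*(n + 6)) = 1
(2) = gcd(b*(b - 1)*(b - 8*sqrt(2)), (b - 5)*(b - 8*sqrt(2))*(b + 5*sqrt(2))) = b - 8*sqrt(2)
(3) = z + 5*sqrt(2)
(4) = gcd(r*(r - 5*I)*(r - 2*I), (r - 8*I)*(r - 5*I)) = r - 5*I
(5) = gcd((g - 8)*(g + 7)*(g - 6*k), (g + 1)*(g + 7)*(g - 6*k)) = g^2 - 6*g*k + 7*g - 42*k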